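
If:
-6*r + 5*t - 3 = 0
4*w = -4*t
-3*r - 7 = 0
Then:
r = -7/3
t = -11/5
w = 11/5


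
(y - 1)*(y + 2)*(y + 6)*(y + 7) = y^4 + 14*y^3 + 53*y^2 + 16*y - 84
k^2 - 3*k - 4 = (k - 4)*(k + 1)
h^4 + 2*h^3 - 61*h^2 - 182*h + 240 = (h - 8)*(h - 1)*(h + 5)*(h + 6)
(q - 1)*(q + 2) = q^2 + q - 2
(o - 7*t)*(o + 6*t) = o^2 - o*t - 42*t^2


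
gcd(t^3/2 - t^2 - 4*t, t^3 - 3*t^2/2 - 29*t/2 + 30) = 1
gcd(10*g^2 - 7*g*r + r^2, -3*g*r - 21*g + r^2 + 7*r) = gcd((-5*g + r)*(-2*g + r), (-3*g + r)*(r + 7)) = 1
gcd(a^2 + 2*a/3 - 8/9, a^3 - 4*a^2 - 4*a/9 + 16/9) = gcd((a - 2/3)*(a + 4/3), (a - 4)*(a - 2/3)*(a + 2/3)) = a - 2/3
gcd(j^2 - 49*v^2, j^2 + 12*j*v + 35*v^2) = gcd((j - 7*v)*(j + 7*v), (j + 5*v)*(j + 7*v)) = j + 7*v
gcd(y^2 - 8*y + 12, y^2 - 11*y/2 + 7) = y - 2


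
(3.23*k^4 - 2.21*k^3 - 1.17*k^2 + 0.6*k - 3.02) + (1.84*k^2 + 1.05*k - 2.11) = 3.23*k^4 - 2.21*k^3 + 0.67*k^2 + 1.65*k - 5.13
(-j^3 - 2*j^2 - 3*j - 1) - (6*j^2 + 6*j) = -j^3 - 8*j^2 - 9*j - 1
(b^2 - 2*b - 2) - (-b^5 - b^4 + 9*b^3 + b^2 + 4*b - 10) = b^5 + b^4 - 9*b^3 - 6*b + 8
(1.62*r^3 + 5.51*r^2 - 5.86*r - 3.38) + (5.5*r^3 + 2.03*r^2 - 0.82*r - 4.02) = 7.12*r^3 + 7.54*r^2 - 6.68*r - 7.4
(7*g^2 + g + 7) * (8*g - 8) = 56*g^3 - 48*g^2 + 48*g - 56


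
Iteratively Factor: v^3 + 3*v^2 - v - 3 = (v + 1)*(v^2 + 2*v - 3) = (v + 1)*(v + 3)*(v - 1)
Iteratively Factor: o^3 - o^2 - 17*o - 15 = (o + 3)*(o^2 - 4*o - 5) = (o + 1)*(o + 3)*(o - 5)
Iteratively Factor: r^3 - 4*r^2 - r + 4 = (r - 1)*(r^2 - 3*r - 4) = (r - 1)*(r + 1)*(r - 4)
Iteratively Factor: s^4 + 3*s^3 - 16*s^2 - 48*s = (s)*(s^3 + 3*s^2 - 16*s - 48) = s*(s - 4)*(s^2 + 7*s + 12) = s*(s - 4)*(s + 4)*(s + 3)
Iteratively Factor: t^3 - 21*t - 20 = (t + 4)*(t^2 - 4*t - 5) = (t + 1)*(t + 4)*(t - 5)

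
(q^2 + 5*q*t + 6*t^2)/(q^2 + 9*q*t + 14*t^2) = (q + 3*t)/(q + 7*t)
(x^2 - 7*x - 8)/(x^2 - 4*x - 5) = (x - 8)/(x - 5)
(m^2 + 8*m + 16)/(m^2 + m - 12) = (m + 4)/(m - 3)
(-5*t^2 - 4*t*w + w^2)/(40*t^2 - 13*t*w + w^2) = (-t - w)/(8*t - w)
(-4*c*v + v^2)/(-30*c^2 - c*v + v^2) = v*(4*c - v)/(30*c^2 + c*v - v^2)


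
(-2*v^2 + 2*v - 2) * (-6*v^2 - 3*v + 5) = 12*v^4 - 6*v^3 - 4*v^2 + 16*v - 10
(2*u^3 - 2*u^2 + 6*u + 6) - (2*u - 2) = 2*u^3 - 2*u^2 + 4*u + 8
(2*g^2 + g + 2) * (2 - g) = -2*g^3 + 3*g^2 + 4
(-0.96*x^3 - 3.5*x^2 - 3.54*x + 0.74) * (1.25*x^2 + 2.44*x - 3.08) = -1.2*x^5 - 6.7174*x^4 - 10.0082*x^3 + 3.0674*x^2 + 12.7088*x - 2.2792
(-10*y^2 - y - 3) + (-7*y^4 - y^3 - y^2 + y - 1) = -7*y^4 - y^3 - 11*y^2 - 4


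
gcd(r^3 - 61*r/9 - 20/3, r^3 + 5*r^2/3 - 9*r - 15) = r^2 - 4*r/3 - 5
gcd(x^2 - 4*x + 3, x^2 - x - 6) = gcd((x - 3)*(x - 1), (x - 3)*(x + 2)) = x - 3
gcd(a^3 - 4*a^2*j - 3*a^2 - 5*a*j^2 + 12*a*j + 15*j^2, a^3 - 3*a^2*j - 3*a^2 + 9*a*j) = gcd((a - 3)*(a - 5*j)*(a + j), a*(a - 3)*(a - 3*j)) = a - 3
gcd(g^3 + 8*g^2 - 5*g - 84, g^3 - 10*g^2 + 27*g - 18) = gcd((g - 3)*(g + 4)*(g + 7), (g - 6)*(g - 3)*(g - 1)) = g - 3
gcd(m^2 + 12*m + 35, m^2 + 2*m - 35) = m + 7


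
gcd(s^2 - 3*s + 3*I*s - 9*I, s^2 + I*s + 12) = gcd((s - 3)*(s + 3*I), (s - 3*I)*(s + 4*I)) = 1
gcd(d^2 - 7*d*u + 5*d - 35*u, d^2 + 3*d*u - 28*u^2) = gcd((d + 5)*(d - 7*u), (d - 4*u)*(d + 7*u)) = 1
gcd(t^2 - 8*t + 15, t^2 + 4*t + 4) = 1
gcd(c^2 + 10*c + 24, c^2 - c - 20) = c + 4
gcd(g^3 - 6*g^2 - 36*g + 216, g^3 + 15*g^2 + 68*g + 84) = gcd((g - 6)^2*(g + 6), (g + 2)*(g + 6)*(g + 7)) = g + 6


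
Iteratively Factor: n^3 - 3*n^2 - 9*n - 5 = (n + 1)*(n^2 - 4*n - 5) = (n + 1)^2*(n - 5)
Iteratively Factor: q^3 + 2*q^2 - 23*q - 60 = (q + 3)*(q^2 - q - 20) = (q + 3)*(q + 4)*(q - 5)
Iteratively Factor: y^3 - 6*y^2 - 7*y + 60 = (y - 5)*(y^2 - y - 12) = (y - 5)*(y - 4)*(y + 3)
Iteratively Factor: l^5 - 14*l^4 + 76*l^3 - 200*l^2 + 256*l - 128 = (l - 2)*(l^4 - 12*l^3 + 52*l^2 - 96*l + 64) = (l - 4)*(l - 2)*(l^3 - 8*l^2 + 20*l - 16) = (l - 4)*(l - 2)^2*(l^2 - 6*l + 8) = (l - 4)^2*(l - 2)^2*(l - 2)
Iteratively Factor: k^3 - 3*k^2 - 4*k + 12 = (k - 2)*(k^2 - k - 6) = (k - 2)*(k + 2)*(k - 3)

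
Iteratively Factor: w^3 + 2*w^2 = (w)*(w^2 + 2*w) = w*(w + 2)*(w)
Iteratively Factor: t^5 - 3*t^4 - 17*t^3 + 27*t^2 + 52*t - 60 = (t + 2)*(t^4 - 5*t^3 - 7*t^2 + 41*t - 30) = (t - 1)*(t + 2)*(t^3 - 4*t^2 - 11*t + 30) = (t - 5)*(t - 1)*(t + 2)*(t^2 + t - 6) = (t - 5)*(t - 1)*(t + 2)*(t + 3)*(t - 2)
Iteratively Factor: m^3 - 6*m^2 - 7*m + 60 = (m - 4)*(m^2 - 2*m - 15) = (m - 5)*(m - 4)*(m + 3)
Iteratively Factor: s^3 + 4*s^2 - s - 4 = (s + 4)*(s^2 - 1) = (s - 1)*(s + 4)*(s + 1)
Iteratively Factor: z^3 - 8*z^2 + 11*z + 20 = (z - 5)*(z^2 - 3*z - 4) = (z - 5)*(z - 4)*(z + 1)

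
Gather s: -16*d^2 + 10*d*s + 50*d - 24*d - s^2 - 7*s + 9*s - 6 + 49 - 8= -16*d^2 + 26*d - s^2 + s*(10*d + 2) + 35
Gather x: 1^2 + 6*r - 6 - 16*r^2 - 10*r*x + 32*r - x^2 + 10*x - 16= -16*r^2 + 38*r - x^2 + x*(10 - 10*r) - 21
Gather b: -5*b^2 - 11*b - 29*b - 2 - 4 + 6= -5*b^2 - 40*b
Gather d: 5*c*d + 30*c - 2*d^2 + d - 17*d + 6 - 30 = 30*c - 2*d^2 + d*(5*c - 16) - 24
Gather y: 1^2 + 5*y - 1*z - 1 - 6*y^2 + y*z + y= -6*y^2 + y*(z + 6) - z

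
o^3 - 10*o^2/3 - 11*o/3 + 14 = (o - 3)*(o - 7/3)*(o + 2)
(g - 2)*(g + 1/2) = g^2 - 3*g/2 - 1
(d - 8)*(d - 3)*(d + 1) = d^3 - 10*d^2 + 13*d + 24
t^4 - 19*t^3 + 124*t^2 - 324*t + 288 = (t - 8)*(t - 6)*(t - 3)*(t - 2)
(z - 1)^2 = z^2 - 2*z + 1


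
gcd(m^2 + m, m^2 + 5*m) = m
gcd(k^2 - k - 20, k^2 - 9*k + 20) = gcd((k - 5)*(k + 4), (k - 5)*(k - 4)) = k - 5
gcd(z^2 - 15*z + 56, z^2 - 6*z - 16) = z - 8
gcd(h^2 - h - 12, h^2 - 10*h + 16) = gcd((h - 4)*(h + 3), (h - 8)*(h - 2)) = 1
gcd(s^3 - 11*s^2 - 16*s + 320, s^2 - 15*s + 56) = s - 8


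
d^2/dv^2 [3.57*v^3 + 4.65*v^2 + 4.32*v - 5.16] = 21.42*v + 9.3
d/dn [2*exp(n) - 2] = 2*exp(n)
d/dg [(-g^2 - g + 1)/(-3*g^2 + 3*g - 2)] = (-6*g^2 + 10*g - 1)/(9*g^4 - 18*g^3 + 21*g^2 - 12*g + 4)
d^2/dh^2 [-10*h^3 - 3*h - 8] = -60*h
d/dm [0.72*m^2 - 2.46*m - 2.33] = 1.44*m - 2.46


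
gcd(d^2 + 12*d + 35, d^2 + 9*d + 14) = d + 7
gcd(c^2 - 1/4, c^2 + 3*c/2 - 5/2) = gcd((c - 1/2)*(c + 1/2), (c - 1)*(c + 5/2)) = 1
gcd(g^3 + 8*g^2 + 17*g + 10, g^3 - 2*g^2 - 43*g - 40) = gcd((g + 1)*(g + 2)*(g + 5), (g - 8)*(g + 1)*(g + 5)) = g^2 + 6*g + 5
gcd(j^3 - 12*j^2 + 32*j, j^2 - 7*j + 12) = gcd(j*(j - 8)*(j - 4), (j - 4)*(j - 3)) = j - 4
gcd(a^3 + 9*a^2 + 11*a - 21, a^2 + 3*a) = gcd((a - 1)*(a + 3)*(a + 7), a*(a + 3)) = a + 3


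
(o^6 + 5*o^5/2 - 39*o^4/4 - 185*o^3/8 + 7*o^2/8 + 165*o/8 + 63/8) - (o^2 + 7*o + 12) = o^6 + 5*o^5/2 - 39*o^4/4 - 185*o^3/8 - o^2/8 + 109*o/8 - 33/8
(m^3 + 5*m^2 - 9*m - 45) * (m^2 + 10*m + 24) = m^5 + 15*m^4 + 65*m^3 - 15*m^2 - 666*m - 1080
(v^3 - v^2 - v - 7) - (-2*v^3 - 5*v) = 3*v^3 - v^2 + 4*v - 7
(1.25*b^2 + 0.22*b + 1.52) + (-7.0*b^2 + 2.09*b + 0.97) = -5.75*b^2 + 2.31*b + 2.49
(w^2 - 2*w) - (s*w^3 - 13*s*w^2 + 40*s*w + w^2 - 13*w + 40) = -s*w^3 + 13*s*w^2 - 40*s*w + 11*w - 40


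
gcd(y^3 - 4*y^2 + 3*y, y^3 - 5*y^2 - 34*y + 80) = 1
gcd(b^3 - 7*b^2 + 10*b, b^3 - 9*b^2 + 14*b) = b^2 - 2*b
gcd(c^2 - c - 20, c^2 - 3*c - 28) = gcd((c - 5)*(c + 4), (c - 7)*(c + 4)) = c + 4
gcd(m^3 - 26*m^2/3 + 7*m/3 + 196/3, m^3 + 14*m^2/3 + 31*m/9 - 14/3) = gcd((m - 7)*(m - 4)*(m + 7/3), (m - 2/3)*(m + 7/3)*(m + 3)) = m + 7/3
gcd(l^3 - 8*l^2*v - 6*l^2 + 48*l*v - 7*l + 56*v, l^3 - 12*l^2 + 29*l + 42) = l^2 - 6*l - 7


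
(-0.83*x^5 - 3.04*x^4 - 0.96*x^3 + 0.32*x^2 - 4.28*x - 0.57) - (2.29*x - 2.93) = -0.83*x^5 - 3.04*x^4 - 0.96*x^3 + 0.32*x^2 - 6.57*x + 2.36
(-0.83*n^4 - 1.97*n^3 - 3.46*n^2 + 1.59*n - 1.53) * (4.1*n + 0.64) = -3.403*n^5 - 8.6082*n^4 - 15.4468*n^3 + 4.3046*n^2 - 5.2554*n - 0.9792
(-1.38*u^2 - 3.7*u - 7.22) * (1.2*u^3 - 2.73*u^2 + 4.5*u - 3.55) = -1.656*u^5 - 0.672600000000001*u^4 - 4.773*u^3 + 7.9596*u^2 - 19.355*u + 25.631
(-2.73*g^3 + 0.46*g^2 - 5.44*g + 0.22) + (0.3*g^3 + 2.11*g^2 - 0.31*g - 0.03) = -2.43*g^3 + 2.57*g^2 - 5.75*g + 0.19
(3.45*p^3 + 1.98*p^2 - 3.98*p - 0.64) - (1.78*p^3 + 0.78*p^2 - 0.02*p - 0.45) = 1.67*p^3 + 1.2*p^2 - 3.96*p - 0.19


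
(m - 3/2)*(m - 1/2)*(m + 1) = m^3 - m^2 - 5*m/4 + 3/4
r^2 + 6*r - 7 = (r - 1)*(r + 7)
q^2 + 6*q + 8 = (q + 2)*(q + 4)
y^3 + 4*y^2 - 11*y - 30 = (y - 3)*(y + 2)*(y + 5)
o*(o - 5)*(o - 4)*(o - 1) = o^4 - 10*o^3 + 29*o^2 - 20*o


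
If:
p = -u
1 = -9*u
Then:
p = 1/9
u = -1/9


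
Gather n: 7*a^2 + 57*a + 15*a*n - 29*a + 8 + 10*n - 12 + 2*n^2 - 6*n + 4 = 7*a^2 + 28*a + 2*n^2 + n*(15*a + 4)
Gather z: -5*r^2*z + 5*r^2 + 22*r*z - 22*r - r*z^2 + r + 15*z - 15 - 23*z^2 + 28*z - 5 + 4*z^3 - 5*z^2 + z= 5*r^2 - 21*r + 4*z^3 + z^2*(-r - 28) + z*(-5*r^2 + 22*r + 44) - 20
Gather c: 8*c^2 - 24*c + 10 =8*c^2 - 24*c + 10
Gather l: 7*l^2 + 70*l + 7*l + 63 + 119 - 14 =7*l^2 + 77*l + 168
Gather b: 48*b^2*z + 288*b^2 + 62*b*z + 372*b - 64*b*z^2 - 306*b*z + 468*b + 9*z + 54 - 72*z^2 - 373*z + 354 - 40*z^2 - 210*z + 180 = b^2*(48*z + 288) + b*(-64*z^2 - 244*z + 840) - 112*z^2 - 574*z + 588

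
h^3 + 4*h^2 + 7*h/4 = h*(h + 1/2)*(h + 7/2)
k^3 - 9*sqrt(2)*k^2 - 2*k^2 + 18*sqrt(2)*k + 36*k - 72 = (k - 2)*(k - 6*sqrt(2))*(k - 3*sqrt(2))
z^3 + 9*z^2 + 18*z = z*(z + 3)*(z + 6)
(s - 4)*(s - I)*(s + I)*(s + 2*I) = s^4 - 4*s^3 + 2*I*s^3 + s^2 - 8*I*s^2 - 4*s + 2*I*s - 8*I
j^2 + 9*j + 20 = (j + 4)*(j + 5)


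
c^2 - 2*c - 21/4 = (c - 7/2)*(c + 3/2)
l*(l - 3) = l^2 - 3*l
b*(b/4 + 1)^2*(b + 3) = b^4/16 + 11*b^3/16 + 5*b^2/2 + 3*b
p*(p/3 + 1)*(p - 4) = p^3/3 - p^2/3 - 4*p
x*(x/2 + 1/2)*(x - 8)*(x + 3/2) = x^4/2 - 11*x^3/4 - 37*x^2/4 - 6*x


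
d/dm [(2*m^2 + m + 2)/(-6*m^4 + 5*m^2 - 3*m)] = (-m*(4*m + 1)*(6*m^3 - 5*m + 3) + (2*m^2 + m + 2)*(24*m^3 - 10*m + 3))/(m^2*(6*m^3 - 5*m + 3)^2)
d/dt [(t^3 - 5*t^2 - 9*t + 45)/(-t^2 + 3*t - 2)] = (-t^4 + 6*t^3 - 30*t^2 + 110*t - 117)/(t^4 - 6*t^3 + 13*t^2 - 12*t + 4)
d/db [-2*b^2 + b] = 1 - 4*b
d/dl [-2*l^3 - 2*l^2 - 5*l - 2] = -6*l^2 - 4*l - 5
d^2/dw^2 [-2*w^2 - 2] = -4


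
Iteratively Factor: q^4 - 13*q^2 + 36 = (q - 3)*(q^3 + 3*q^2 - 4*q - 12) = (q - 3)*(q - 2)*(q^2 + 5*q + 6) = (q - 3)*(q - 2)*(q + 2)*(q + 3)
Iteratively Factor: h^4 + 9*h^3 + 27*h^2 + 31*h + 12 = (h + 1)*(h^3 + 8*h^2 + 19*h + 12) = (h + 1)^2*(h^2 + 7*h + 12) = (h + 1)^2*(h + 3)*(h + 4)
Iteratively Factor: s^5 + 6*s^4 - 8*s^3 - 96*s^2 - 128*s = (s + 4)*(s^4 + 2*s^3 - 16*s^2 - 32*s) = (s - 4)*(s + 4)*(s^3 + 6*s^2 + 8*s) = (s - 4)*(s + 4)^2*(s^2 + 2*s) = s*(s - 4)*(s + 4)^2*(s + 2)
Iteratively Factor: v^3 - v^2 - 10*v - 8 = (v + 2)*(v^2 - 3*v - 4) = (v - 4)*(v + 2)*(v + 1)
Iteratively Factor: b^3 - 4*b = (b)*(b^2 - 4) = b*(b + 2)*(b - 2)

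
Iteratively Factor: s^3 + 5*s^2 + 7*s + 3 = (s + 1)*(s^2 + 4*s + 3) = (s + 1)^2*(s + 3)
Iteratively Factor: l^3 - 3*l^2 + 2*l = (l - 1)*(l^2 - 2*l) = (l - 2)*(l - 1)*(l)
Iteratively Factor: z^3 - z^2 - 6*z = (z - 3)*(z^2 + 2*z) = (z - 3)*(z + 2)*(z)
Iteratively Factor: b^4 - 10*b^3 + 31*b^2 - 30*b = (b - 3)*(b^3 - 7*b^2 + 10*b) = (b - 3)*(b - 2)*(b^2 - 5*b) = (b - 5)*(b - 3)*(b - 2)*(b)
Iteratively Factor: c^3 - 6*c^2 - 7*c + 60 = (c - 5)*(c^2 - c - 12) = (c - 5)*(c - 4)*(c + 3)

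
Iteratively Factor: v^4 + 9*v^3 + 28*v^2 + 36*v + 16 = (v + 1)*(v^3 + 8*v^2 + 20*v + 16) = (v + 1)*(v + 2)*(v^2 + 6*v + 8) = (v + 1)*(v + 2)*(v + 4)*(v + 2)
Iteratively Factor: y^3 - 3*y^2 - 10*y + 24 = (y - 4)*(y^2 + y - 6) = (y - 4)*(y - 2)*(y + 3)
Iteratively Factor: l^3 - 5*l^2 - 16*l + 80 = (l - 4)*(l^2 - l - 20) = (l - 4)*(l + 4)*(l - 5)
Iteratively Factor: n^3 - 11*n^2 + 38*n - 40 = (n - 5)*(n^2 - 6*n + 8) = (n - 5)*(n - 4)*(n - 2)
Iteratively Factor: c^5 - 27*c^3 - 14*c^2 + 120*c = (c - 2)*(c^4 + 2*c^3 - 23*c^2 - 60*c) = c*(c - 2)*(c^3 + 2*c^2 - 23*c - 60) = c*(c - 2)*(c + 3)*(c^2 - c - 20) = c*(c - 2)*(c + 3)*(c + 4)*(c - 5)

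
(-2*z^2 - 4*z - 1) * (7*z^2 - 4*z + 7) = -14*z^4 - 20*z^3 - 5*z^2 - 24*z - 7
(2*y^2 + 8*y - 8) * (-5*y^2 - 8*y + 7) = -10*y^4 - 56*y^3 - 10*y^2 + 120*y - 56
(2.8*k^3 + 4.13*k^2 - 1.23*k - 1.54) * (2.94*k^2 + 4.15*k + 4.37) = 8.232*k^5 + 23.7622*k^4 + 25.7593*k^3 + 8.416*k^2 - 11.7661*k - 6.7298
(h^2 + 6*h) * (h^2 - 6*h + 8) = h^4 - 28*h^2 + 48*h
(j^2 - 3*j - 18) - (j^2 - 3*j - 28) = 10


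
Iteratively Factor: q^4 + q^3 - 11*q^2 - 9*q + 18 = (q - 1)*(q^3 + 2*q^2 - 9*q - 18) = (q - 3)*(q - 1)*(q^2 + 5*q + 6) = (q - 3)*(q - 1)*(q + 2)*(q + 3)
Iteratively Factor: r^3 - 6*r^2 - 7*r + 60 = (r + 3)*(r^2 - 9*r + 20) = (r - 4)*(r + 3)*(r - 5)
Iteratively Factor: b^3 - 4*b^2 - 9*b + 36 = (b - 4)*(b^2 - 9) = (b - 4)*(b + 3)*(b - 3)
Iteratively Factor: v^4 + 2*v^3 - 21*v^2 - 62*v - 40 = (v + 1)*(v^3 + v^2 - 22*v - 40) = (v + 1)*(v + 4)*(v^2 - 3*v - 10) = (v - 5)*(v + 1)*(v + 4)*(v + 2)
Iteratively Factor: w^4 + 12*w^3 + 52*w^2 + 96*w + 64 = (w + 2)*(w^3 + 10*w^2 + 32*w + 32) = (w + 2)*(w + 4)*(w^2 + 6*w + 8) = (w + 2)*(w + 4)^2*(w + 2)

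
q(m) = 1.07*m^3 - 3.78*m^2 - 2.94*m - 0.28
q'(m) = 3.21*m^2 - 7.56*m - 2.94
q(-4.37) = -148.91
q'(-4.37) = 91.40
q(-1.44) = -7.08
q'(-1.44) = 14.60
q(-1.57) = -9.12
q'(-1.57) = 16.84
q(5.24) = 34.47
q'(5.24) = 45.58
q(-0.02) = -0.22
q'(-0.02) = -2.79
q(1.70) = -10.95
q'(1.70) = -6.52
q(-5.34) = -255.30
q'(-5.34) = 128.97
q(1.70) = -10.95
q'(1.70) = -6.52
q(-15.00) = -4417.93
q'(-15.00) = 832.71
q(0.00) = -0.28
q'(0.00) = -2.94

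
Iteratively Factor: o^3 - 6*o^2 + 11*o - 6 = (o - 1)*(o^2 - 5*o + 6) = (o - 2)*(o - 1)*(o - 3)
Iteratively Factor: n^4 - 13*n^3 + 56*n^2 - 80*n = (n - 4)*(n^3 - 9*n^2 + 20*n) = n*(n - 4)*(n^2 - 9*n + 20) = n*(n - 5)*(n - 4)*(n - 4)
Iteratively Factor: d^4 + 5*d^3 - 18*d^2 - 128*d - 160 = (d - 5)*(d^3 + 10*d^2 + 32*d + 32) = (d - 5)*(d + 2)*(d^2 + 8*d + 16) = (d - 5)*(d + 2)*(d + 4)*(d + 4)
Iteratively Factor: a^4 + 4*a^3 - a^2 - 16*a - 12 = (a - 2)*(a^3 + 6*a^2 + 11*a + 6) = (a - 2)*(a + 1)*(a^2 + 5*a + 6) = (a - 2)*(a + 1)*(a + 3)*(a + 2)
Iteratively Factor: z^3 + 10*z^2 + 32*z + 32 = (z + 2)*(z^2 + 8*z + 16) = (z + 2)*(z + 4)*(z + 4)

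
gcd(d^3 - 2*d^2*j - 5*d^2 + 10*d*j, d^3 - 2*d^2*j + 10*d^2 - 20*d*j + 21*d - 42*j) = d - 2*j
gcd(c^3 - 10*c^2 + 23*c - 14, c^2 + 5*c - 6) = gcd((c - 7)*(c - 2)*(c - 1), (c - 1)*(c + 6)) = c - 1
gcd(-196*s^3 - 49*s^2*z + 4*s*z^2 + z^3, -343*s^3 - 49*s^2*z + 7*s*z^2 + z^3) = -49*s^2 + z^2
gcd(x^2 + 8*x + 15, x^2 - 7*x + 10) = 1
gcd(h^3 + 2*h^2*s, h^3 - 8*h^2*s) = h^2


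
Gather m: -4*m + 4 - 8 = -4*m - 4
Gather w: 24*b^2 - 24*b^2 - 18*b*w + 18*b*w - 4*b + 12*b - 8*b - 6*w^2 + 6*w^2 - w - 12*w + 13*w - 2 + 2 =0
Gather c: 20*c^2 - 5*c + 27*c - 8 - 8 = 20*c^2 + 22*c - 16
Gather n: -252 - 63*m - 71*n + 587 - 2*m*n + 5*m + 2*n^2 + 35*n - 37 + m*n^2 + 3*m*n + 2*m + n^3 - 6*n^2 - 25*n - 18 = -56*m + n^3 + n^2*(m - 4) + n*(m - 61) + 280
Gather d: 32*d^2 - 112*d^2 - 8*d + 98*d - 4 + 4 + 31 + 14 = -80*d^2 + 90*d + 45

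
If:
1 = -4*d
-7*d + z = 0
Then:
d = -1/4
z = -7/4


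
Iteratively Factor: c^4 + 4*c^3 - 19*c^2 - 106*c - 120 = (c + 4)*(c^3 - 19*c - 30) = (c + 3)*(c + 4)*(c^2 - 3*c - 10) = (c + 2)*(c + 3)*(c + 4)*(c - 5)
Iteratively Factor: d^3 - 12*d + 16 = (d + 4)*(d^2 - 4*d + 4) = (d - 2)*(d + 4)*(d - 2)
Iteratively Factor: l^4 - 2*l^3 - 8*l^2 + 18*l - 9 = (l - 3)*(l^3 + l^2 - 5*l + 3) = (l - 3)*(l - 1)*(l^2 + 2*l - 3) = (l - 3)*(l - 1)*(l + 3)*(l - 1)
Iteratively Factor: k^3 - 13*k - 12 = (k + 1)*(k^2 - k - 12) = (k - 4)*(k + 1)*(k + 3)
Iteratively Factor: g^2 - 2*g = (g - 2)*(g)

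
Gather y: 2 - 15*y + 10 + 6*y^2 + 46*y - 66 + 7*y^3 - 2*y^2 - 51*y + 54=7*y^3 + 4*y^2 - 20*y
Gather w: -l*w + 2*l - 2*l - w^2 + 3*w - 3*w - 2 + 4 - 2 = -l*w - w^2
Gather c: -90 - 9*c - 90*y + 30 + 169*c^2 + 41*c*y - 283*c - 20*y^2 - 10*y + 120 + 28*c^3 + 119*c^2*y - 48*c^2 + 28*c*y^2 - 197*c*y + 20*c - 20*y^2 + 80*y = 28*c^3 + c^2*(119*y + 121) + c*(28*y^2 - 156*y - 272) - 40*y^2 - 20*y + 60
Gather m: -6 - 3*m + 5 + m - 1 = -2*m - 2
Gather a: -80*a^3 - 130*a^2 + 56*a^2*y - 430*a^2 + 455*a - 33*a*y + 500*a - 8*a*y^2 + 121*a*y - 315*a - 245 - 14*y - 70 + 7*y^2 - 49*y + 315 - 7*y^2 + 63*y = -80*a^3 + a^2*(56*y - 560) + a*(-8*y^2 + 88*y + 640)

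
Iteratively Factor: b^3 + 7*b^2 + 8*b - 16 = (b + 4)*(b^2 + 3*b - 4) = (b - 1)*(b + 4)*(b + 4)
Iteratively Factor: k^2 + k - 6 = (k - 2)*(k + 3)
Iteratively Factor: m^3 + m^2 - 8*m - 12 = (m + 2)*(m^2 - m - 6) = (m - 3)*(m + 2)*(m + 2)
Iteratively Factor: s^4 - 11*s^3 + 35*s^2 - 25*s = (s - 5)*(s^3 - 6*s^2 + 5*s) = s*(s - 5)*(s^2 - 6*s + 5) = s*(s - 5)*(s - 1)*(s - 5)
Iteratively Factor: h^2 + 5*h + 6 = (h + 2)*(h + 3)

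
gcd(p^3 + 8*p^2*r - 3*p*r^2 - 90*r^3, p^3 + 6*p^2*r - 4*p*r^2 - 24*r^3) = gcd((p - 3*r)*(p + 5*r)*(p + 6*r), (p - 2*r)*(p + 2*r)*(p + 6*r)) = p + 6*r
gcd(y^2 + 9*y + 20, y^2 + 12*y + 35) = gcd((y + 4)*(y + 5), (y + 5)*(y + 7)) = y + 5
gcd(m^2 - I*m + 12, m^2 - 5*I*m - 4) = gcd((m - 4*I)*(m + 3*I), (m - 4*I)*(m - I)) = m - 4*I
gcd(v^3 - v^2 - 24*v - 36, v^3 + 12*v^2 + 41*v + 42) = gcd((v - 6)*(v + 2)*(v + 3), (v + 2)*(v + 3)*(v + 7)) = v^2 + 5*v + 6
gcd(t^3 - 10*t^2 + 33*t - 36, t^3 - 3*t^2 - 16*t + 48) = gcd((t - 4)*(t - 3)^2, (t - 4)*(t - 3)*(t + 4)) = t^2 - 7*t + 12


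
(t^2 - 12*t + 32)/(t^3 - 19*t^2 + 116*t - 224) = 1/(t - 7)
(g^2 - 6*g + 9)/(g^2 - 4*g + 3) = (g - 3)/(g - 1)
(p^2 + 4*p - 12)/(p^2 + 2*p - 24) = (p - 2)/(p - 4)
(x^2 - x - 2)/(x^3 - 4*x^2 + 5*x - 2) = (x + 1)/(x^2 - 2*x + 1)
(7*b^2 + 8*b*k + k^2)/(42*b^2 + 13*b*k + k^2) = (b + k)/(6*b + k)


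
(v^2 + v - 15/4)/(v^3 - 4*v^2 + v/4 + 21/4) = (2*v + 5)/(2*v^2 - 5*v - 7)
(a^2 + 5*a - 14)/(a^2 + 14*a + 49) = (a - 2)/(a + 7)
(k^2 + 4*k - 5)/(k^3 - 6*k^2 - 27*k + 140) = (k - 1)/(k^2 - 11*k + 28)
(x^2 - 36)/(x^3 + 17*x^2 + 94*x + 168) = (x - 6)/(x^2 + 11*x + 28)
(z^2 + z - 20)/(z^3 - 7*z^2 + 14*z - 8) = (z + 5)/(z^2 - 3*z + 2)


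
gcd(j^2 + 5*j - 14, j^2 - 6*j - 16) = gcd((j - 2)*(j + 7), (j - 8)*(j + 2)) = 1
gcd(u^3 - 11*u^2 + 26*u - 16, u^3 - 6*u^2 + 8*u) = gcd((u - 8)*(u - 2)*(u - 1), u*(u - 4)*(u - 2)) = u - 2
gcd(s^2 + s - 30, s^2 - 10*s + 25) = s - 5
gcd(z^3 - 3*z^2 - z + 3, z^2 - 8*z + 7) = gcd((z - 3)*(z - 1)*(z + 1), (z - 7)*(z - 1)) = z - 1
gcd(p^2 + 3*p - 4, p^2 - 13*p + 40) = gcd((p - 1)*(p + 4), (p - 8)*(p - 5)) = 1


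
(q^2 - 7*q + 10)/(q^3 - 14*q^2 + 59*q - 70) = 1/(q - 7)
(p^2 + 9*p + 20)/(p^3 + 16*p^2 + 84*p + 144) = (p + 5)/(p^2 + 12*p + 36)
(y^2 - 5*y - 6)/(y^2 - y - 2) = (y - 6)/(y - 2)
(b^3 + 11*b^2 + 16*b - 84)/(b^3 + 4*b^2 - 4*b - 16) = (b^2 + 13*b + 42)/(b^2 + 6*b + 8)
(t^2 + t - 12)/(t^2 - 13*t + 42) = (t^2 + t - 12)/(t^2 - 13*t + 42)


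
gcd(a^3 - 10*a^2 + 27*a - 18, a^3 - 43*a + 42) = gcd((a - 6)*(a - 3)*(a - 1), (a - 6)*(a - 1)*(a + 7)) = a^2 - 7*a + 6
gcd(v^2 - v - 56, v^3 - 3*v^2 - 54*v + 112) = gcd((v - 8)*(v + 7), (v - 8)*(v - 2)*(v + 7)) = v^2 - v - 56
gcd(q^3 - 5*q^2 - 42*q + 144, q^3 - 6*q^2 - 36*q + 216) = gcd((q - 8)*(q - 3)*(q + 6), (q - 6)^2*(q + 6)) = q + 6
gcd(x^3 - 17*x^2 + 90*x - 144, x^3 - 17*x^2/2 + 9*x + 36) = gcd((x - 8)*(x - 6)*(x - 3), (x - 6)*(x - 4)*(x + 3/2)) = x - 6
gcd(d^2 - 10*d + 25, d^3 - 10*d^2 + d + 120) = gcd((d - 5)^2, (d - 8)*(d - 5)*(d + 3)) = d - 5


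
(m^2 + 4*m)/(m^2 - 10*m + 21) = m*(m + 4)/(m^2 - 10*m + 21)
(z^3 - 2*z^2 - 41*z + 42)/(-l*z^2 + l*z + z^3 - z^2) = (z^2 - z - 42)/(z*(-l + z))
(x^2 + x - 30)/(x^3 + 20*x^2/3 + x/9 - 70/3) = 9*(x - 5)/(9*x^2 + 6*x - 35)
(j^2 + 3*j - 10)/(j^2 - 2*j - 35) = (j - 2)/(j - 7)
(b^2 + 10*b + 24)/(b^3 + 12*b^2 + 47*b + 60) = (b + 6)/(b^2 + 8*b + 15)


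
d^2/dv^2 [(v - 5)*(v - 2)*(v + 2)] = 6*v - 10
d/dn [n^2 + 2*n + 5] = 2*n + 2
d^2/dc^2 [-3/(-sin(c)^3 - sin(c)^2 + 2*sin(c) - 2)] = 3*(-9*sin(c)^6 - 11*sin(c)^5 + 12*sin(c)^4 + 40*sin(c)^3 - 2*sin(c)^2 - 28*sin(c) + 4)/(sin(c)^3 + sin(c)^2 - 2*sin(c) + 2)^3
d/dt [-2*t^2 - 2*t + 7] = -4*t - 2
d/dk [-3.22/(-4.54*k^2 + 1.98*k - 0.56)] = (6.3756 - 29.2376*k)/(4.54*k^2 - 1.98*k + 0.56)^2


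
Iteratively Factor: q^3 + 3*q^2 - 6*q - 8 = (q - 2)*(q^2 + 5*q + 4) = (q - 2)*(q + 4)*(q + 1)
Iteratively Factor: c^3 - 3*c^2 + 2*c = (c - 1)*(c^2 - 2*c) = (c - 2)*(c - 1)*(c)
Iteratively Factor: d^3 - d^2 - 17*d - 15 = (d + 3)*(d^2 - 4*d - 5) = (d + 1)*(d + 3)*(d - 5)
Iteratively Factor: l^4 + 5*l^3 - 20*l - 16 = (l - 2)*(l^3 + 7*l^2 + 14*l + 8) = (l - 2)*(l + 4)*(l^2 + 3*l + 2) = (l - 2)*(l + 2)*(l + 4)*(l + 1)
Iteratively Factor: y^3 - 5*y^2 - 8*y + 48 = (y - 4)*(y^2 - y - 12) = (y - 4)*(y + 3)*(y - 4)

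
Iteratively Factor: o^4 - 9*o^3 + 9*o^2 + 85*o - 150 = (o + 3)*(o^3 - 12*o^2 + 45*o - 50) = (o - 5)*(o + 3)*(o^2 - 7*o + 10) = (o - 5)^2*(o + 3)*(o - 2)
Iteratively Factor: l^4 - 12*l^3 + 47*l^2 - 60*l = (l - 5)*(l^3 - 7*l^2 + 12*l) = (l - 5)*(l - 3)*(l^2 - 4*l) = (l - 5)*(l - 4)*(l - 3)*(l)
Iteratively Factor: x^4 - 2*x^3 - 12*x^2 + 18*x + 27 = (x - 3)*(x^3 + x^2 - 9*x - 9) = (x - 3)^2*(x^2 + 4*x + 3) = (x - 3)^2*(x + 3)*(x + 1)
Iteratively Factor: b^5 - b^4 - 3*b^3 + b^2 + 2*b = (b + 1)*(b^4 - 2*b^3 - b^2 + 2*b) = (b - 2)*(b + 1)*(b^3 - b) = b*(b - 2)*(b + 1)*(b^2 - 1) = b*(b - 2)*(b + 1)^2*(b - 1)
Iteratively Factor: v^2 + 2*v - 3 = (v - 1)*(v + 3)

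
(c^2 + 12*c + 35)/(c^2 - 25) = (c + 7)/(c - 5)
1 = 1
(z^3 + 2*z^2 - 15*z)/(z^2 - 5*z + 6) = z*(z + 5)/(z - 2)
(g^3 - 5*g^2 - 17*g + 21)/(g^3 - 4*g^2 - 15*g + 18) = (g - 7)/(g - 6)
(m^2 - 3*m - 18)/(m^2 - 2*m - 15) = (m - 6)/(m - 5)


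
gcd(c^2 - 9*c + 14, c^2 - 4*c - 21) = c - 7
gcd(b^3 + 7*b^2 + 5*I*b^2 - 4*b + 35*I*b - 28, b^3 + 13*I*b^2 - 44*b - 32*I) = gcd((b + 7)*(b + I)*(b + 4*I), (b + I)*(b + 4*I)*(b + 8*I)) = b^2 + 5*I*b - 4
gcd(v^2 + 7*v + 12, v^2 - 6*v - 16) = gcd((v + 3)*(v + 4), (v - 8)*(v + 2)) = 1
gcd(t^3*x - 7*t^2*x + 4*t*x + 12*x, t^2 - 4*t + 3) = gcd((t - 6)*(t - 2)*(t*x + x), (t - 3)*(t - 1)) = 1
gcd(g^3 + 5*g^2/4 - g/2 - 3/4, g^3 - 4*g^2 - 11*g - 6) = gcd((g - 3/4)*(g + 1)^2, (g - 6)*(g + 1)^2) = g^2 + 2*g + 1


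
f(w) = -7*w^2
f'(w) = -14*w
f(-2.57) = -46.23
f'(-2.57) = 35.98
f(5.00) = -175.00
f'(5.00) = -70.00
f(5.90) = -243.67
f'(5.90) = -82.60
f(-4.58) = -146.83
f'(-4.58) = 64.12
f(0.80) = -4.48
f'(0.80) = -11.20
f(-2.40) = -40.32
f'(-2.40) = 33.60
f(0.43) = -1.29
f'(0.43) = -6.02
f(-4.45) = -138.62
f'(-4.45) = 62.30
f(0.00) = 0.00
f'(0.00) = 0.00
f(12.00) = -1008.00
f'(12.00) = -168.00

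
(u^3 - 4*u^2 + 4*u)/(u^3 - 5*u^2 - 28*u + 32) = u*(u^2 - 4*u + 4)/(u^3 - 5*u^2 - 28*u + 32)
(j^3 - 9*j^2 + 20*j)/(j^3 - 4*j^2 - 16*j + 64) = j*(j - 5)/(j^2 - 16)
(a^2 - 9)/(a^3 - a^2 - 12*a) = (a - 3)/(a*(a - 4))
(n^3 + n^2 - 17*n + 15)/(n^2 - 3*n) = n + 4 - 5/n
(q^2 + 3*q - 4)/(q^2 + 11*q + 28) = (q - 1)/(q + 7)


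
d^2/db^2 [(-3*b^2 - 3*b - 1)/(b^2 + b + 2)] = 10*(3*b^2 + 3*b - 1)/(b^6 + 3*b^5 + 9*b^4 + 13*b^3 + 18*b^2 + 12*b + 8)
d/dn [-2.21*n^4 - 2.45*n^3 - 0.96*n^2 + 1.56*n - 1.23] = -8.84*n^3 - 7.35*n^2 - 1.92*n + 1.56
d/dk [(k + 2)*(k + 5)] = 2*k + 7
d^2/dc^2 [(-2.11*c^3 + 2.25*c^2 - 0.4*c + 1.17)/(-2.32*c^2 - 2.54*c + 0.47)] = (-7.105427357601e-15*c^4 + 62.65076*c^3 - 67.618356*c^2 - 35.953902*c - 17.68729)/(12.487168*c^6 + 41.013888*c^5 + 37.313952*c^4 - 0.230631999999996*c^3 - 7.559292*c^2 + 1.683258*c - 0.103823)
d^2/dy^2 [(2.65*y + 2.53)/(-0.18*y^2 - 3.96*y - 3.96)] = (-(0.36*y + 3.96)*(0.72*y + 7.92)*(2.65*y + 2.53) + (2.862*y + 21.8988)*(0.18*y^2 + 3.96*y + 3.96))/(0.18*y^2 + 3.96*y + 3.96)^3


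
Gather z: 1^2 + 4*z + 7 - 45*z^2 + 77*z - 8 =-45*z^2 + 81*z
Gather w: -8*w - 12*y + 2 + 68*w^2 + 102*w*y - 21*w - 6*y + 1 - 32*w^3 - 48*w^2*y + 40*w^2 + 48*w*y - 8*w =-32*w^3 + w^2*(108 - 48*y) + w*(150*y - 37) - 18*y + 3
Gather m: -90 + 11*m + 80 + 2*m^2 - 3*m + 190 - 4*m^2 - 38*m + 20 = -2*m^2 - 30*m + 200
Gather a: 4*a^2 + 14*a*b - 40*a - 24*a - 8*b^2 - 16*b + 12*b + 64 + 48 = 4*a^2 + a*(14*b - 64) - 8*b^2 - 4*b + 112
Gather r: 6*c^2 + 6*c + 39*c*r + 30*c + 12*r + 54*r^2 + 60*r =6*c^2 + 36*c + 54*r^2 + r*(39*c + 72)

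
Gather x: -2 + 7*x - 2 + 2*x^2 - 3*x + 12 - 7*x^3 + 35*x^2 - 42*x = -7*x^3 + 37*x^2 - 38*x + 8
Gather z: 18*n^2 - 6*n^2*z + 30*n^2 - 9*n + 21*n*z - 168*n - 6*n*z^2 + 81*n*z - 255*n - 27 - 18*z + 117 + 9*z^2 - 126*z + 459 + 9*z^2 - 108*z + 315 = 48*n^2 - 432*n + z^2*(18 - 6*n) + z*(-6*n^2 + 102*n - 252) + 864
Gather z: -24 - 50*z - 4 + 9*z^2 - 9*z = 9*z^2 - 59*z - 28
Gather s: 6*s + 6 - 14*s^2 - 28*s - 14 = -14*s^2 - 22*s - 8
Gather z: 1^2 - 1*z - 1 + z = 0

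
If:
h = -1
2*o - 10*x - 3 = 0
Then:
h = -1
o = 5*x + 3/2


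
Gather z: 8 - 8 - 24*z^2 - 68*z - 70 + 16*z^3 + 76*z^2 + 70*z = 16*z^3 + 52*z^2 + 2*z - 70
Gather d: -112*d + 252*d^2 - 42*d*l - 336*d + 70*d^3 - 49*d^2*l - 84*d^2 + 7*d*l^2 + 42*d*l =70*d^3 + d^2*(168 - 49*l) + d*(7*l^2 - 448)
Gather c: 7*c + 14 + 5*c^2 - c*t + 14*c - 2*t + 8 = 5*c^2 + c*(21 - t) - 2*t + 22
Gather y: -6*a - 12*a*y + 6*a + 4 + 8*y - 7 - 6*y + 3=y*(2 - 12*a)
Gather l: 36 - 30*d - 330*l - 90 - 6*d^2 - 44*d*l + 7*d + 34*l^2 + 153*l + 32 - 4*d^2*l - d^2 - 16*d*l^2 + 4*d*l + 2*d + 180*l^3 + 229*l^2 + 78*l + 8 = -7*d^2 - 21*d + 180*l^3 + l^2*(263 - 16*d) + l*(-4*d^2 - 40*d - 99) - 14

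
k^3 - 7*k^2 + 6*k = k*(k - 6)*(k - 1)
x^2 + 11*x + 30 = (x + 5)*(x + 6)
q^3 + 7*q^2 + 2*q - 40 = (q - 2)*(q + 4)*(q + 5)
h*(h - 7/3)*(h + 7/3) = h^3 - 49*h/9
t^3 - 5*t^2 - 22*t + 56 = (t - 7)*(t - 2)*(t + 4)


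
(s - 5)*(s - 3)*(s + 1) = s^3 - 7*s^2 + 7*s + 15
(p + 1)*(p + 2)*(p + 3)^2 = p^4 + 9*p^3 + 29*p^2 + 39*p + 18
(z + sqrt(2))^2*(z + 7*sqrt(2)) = z^3 + 9*sqrt(2)*z^2 + 30*z + 14*sqrt(2)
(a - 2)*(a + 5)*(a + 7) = a^3 + 10*a^2 + 11*a - 70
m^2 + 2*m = m*(m + 2)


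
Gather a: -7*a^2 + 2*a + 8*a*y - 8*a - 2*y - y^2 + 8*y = -7*a^2 + a*(8*y - 6) - y^2 + 6*y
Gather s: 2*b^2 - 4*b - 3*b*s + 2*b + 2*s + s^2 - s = 2*b^2 - 2*b + s^2 + s*(1 - 3*b)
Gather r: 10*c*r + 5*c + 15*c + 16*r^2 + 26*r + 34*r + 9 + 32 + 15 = 20*c + 16*r^2 + r*(10*c + 60) + 56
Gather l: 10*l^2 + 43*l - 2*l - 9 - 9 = 10*l^2 + 41*l - 18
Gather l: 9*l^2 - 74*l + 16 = 9*l^2 - 74*l + 16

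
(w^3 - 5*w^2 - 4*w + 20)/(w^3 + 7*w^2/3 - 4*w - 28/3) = 3*(w - 5)/(3*w + 7)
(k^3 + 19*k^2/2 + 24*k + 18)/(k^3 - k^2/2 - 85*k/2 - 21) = (2*k^2 + 7*k + 6)/(2*k^2 - 13*k - 7)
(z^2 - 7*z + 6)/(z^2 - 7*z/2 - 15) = 2*(z - 1)/(2*z + 5)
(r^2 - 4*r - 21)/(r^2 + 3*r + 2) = (r^2 - 4*r - 21)/(r^2 + 3*r + 2)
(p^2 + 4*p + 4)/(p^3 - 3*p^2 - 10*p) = (p + 2)/(p*(p - 5))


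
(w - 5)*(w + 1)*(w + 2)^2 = w^4 - 17*w^2 - 36*w - 20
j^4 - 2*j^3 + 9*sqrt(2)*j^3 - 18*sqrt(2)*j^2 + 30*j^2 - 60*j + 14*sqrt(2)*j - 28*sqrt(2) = (j - 2)*(j + sqrt(2))^2*(j + 7*sqrt(2))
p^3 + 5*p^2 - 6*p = p*(p - 1)*(p + 6)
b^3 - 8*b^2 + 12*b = b*(b - 6)*(b - 2)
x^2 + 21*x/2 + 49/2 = (x + 7/2)*(x + 7)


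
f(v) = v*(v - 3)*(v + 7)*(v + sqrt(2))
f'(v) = v*(v - 3)*(v + 7) + v*(v - 3)*(v + sqrt(2)) + v*(v + 7)*(v + sqrt(2)) + (v - 3)*(v + 7)*(v + sqrt(2))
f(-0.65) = 11.51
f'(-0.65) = -3.99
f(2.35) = -53.76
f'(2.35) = 39.80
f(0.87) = -33.31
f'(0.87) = -41.47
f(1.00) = -38.63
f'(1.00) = -40.14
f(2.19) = -58.76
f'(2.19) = 23.01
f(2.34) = -54.15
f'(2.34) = 38.69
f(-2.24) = -46.14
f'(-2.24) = 75.58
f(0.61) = -22.46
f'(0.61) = -41.47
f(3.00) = 0.00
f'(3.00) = 132.43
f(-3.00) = -114.18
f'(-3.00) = 100.54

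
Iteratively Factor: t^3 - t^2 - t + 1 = (t - 1)*(t^2 - 1) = (t - 1)^2*(t + 1)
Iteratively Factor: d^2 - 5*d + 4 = (d - 1)*(d - 4)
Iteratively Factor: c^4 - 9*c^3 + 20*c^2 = (c - 5)*(c^3 - 4*c^2) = c*(c - 5)*(c^2 - 4*c) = c*(c - 5)*(c - 4)*(c)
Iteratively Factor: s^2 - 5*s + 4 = (s - 1)*(s - 4)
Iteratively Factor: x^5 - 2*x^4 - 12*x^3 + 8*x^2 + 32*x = (x - 2)*(x^4 - 12*x^2 - 16*x) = (x - 2)*(x + 2)*(x^3 - 2*x^2 - 8*x) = (x - 2)*(x + 2)^2*(x^2 - 4*x) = x*(x - 2)*(x + 2)^2*(x - 4)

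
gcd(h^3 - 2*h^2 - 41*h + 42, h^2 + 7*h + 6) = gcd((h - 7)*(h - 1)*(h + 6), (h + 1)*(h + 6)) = h + 6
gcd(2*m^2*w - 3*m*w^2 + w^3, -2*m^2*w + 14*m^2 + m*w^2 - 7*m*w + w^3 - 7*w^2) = -m + w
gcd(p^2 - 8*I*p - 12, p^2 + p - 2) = 1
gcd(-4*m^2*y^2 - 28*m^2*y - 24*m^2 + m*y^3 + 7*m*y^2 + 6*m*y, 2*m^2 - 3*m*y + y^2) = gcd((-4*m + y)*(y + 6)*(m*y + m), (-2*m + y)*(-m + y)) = 1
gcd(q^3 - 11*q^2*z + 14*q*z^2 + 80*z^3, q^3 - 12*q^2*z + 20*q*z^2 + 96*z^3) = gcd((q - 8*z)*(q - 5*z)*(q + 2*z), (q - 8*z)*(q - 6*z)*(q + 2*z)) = -q^2 + 6*q*z + 16*z^2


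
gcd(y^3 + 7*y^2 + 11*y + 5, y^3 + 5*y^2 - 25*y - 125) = y + 5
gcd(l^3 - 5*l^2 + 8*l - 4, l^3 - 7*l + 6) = l^2 - 3*l + 2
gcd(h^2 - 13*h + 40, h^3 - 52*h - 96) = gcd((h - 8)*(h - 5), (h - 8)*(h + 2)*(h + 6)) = h - 8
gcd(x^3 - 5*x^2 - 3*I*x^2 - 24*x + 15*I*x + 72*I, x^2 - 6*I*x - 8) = 1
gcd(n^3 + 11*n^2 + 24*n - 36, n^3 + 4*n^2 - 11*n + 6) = n^2 + 5*n - 6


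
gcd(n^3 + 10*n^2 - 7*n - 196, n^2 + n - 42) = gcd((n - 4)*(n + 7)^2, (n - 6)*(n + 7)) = n + 7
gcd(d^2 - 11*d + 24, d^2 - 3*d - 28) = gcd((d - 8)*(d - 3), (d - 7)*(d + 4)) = 1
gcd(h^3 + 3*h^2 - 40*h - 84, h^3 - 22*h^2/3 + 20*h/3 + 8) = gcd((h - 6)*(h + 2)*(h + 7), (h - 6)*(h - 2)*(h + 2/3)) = h - 6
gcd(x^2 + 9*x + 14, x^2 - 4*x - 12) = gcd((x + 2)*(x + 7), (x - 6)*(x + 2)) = x + 2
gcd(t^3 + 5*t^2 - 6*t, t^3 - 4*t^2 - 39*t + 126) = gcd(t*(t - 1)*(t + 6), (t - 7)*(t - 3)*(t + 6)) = t + 6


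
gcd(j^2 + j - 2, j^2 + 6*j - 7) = j - 1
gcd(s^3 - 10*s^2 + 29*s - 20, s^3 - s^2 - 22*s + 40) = s - 4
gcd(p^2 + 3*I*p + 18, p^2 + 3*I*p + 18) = p^2 + 3*I*p + 18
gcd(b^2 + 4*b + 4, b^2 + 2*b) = b + 2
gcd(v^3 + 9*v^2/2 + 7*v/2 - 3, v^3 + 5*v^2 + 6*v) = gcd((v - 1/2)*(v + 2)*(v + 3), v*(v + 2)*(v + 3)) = v^2 + 5*v + 6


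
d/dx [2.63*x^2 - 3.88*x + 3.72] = 5.26*x - 3.88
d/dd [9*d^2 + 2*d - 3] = 18*d + 2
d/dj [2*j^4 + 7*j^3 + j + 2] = 8*j^3 + 21*j^2 + 1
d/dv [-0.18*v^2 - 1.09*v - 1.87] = -0.36*v - 1.09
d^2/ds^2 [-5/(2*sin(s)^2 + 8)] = 5*(2*sin(s)^4 - 11*sin(s)^2 + 4)/(sin(s)^2 + 4)^3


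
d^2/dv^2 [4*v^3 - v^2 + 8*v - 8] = 24*v - 2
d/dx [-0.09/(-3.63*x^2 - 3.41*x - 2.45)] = (-0.6534*x - 0.3069)/(3.63*x^2 + 3.41*x + 2.45)^2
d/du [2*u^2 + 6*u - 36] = 4*u + 6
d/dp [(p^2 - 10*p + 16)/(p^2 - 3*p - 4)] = (7*p^2 - 40*p + 88)/(p^4 - 6*p^3 + p^2 + 24*p + 16)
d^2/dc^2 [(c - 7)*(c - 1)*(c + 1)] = 6*c - 14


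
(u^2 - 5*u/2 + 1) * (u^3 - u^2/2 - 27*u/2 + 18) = u^5 - 3*u^4 - 45*u^3/4 + 205*u^2/4 - 117*u/2 + 18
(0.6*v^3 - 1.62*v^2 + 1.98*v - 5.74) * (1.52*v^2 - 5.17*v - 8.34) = 0.912*v^5 - 5.5644*v^4 + 6.381*v^3 - 5.4506*v^2 + 13.1626*v + 47.8716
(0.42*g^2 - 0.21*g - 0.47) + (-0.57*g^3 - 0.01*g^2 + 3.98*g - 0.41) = -0.57*g^3 + 0.41*g^2 + 3.77*g - 0.88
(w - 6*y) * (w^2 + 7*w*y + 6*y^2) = w^3 + w^2*y - 36*w*y^2 - 36*y^3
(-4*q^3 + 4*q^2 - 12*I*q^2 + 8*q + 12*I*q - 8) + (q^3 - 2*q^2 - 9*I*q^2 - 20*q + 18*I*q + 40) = -3*q^3 + 2*q^2 - 21*I*q^2 - 12*q + 30*I*q + 32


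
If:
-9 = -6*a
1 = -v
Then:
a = 3/2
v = -1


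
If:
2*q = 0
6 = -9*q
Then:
No Solution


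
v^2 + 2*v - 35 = (v - 5)*(v + 7)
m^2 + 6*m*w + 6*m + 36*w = (m + 6)*(m + 6*w)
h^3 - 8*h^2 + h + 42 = (h - 7)*(h - 3)*(h + 2)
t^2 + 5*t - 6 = (t - 1)*(t + 6)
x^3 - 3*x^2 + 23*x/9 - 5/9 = (x - 5/3)*(x - 1)*(x - 1/3)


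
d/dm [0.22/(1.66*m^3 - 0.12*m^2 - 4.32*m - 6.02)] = (-1.0956*m^2 + 0.0528*m + 0.9504)/(-1.66*m^3 + 0.12*m^2 + 4.32*m + 6.02)^2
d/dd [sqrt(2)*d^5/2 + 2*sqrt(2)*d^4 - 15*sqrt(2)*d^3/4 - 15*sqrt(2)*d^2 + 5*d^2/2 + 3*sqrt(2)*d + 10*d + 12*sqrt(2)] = 5*sqrt(2)*d^4/2 + 8*sqrt(2)*d^3 - 45*sqrt(2)*d^2/4 - 30*sqrt(2)*d + 5*d + 3*sqrt(2) + 10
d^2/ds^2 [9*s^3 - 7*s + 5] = 54*s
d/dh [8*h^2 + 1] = 16*h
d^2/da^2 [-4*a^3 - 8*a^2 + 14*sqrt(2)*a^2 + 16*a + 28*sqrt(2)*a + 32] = -24*a - 16 + 28*sqrt(2)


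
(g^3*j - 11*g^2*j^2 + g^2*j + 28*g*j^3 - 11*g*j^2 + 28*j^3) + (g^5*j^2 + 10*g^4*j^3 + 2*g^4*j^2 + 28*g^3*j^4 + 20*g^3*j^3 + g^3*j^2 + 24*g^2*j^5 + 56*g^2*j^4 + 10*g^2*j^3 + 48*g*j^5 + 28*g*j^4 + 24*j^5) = g^5*j^2 + 10*g^4*j^3 + 2*g^4*j^2 + 28*g^3*j^4 + 20*g^3*j^3 + g^3*j^2 + g^3*j + 24*g^2*j^5 + 56*g^2*j^4 + 10*g^2*j^3 - 11*g^2*j^2 + g^2*j + 48*g*j^5 + 28*g*j^4 + 28*g*j^3 - 11*g*j^2 + 24*j^5 + 28*j^3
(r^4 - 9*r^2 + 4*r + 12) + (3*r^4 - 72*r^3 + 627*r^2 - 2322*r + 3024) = 4*r^4 - 72*r^3 + 618*r^2 - 2318*r + 3036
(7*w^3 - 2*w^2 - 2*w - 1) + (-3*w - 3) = 7*w^3 - 2*w^2 - 5*w - 4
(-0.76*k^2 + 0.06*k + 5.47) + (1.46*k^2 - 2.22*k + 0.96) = 0.7*k^2 - 2.16*k + 6.43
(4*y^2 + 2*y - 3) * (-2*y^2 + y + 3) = -8*y^4 + 20*y^2 + 3*y - 9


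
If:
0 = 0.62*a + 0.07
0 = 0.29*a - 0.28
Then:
No Solution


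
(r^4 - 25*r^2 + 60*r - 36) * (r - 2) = r^5 - 2*r^4 - 25*r^3 + 110*r^2 - 156*r + 72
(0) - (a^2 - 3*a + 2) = -a^2 + 3*a - 2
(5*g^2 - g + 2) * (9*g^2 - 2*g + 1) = 45*g^4 - 19*g^3 + 25*g^2 - 5*g + 2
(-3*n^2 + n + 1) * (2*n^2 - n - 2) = -6*n^4 + 5*n^3 + 7*n^2 - 3*n - 2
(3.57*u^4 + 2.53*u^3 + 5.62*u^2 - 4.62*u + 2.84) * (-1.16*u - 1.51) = -4.1412*u^5 - 8.3255*u^4 - 10.3395*u^3 - 3.127*u^2 + 3.6818*u - 4.2884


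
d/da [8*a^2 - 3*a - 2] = 16*a - 3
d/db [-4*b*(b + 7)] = -8*b - 28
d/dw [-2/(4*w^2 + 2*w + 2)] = (4*w + 1)/(2*w^2 + w + 1)^2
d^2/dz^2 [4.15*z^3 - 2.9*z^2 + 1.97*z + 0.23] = 24.9*z - 5.8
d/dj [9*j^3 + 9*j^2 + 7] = 9*j*(3*j + 2)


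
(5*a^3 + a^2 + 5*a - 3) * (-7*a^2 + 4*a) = -35*a^5 + 13*a^4 - 31*a^3 + 41*a^2 - 12*a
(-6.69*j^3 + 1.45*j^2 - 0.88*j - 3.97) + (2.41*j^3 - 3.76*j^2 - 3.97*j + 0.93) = -4.28*j^3 - 2.31*j^2 - 4.85*j - 3.04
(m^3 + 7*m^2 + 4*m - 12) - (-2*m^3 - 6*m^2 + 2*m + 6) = 3*m^3 + 13*m^2 + 2*m - 18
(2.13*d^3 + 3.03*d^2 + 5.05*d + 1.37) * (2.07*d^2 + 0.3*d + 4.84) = 4.4091*d^5 + 6.9111*d^4 + 21.6717*d^3 + 19.0161*d^2 + 24.853*d + 6.6308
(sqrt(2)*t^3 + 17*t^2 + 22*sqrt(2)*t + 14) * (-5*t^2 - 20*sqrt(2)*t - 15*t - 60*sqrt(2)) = -5*sqrt(2)*t^5 - 125*t^4 - 15*sqrt(2)*t^4 - 450*sqrt(2)*t^3 - 375*t^3 - 1350*sqrt(2)*t^2 - 950*t^2 - 2850*t - 280*sqrt(2)*t - 840*sqrt(2)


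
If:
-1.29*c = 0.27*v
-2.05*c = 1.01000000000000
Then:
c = -0.49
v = 2.35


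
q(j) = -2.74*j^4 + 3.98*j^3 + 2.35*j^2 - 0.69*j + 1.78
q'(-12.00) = 20601.15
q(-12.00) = -63345.62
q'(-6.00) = 2768.31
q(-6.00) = -4320.20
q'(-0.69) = 5.35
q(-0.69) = 1.45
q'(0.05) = -0.43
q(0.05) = 1.75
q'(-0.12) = -1.06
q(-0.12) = 1.89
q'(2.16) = -45.28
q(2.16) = -8.28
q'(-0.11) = -1.05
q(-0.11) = 1.88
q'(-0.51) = 1.47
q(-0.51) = 2.03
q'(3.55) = -323.87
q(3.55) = -228.17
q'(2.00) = -31.21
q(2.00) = -2.20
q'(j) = -10.96*j^3 + 11.94*j^2 + 4.7*j - 0.69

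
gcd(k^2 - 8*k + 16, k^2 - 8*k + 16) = k^2 - 8*k + 16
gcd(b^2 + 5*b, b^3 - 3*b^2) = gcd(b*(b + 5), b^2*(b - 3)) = b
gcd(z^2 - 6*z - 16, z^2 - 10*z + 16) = z - 8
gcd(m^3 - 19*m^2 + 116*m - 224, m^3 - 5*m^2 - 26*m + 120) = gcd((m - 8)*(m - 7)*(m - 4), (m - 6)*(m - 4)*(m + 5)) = m - 4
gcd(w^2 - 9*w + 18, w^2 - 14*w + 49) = 1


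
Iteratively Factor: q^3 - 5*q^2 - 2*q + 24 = (q + 2)*(q^2 - 7*q + 12) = (q - 4)*(q + 2)*(q - 3)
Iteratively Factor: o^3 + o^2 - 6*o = (o)*(o^2 + o - 6) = o*(o - 2)*(o + 3)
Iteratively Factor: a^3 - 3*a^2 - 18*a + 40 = (a - 5)*(a^2 + 2*a - 8) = (a - 5)*(a + 4)*(a - 2)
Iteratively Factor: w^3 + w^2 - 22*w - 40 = (w + 4)*(w^2 - 3*w - 10) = (w - 5)*(w + 4)*(w + 2)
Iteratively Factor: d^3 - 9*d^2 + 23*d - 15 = (d - 3)*(d^2 - 6*d + 5) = (d - 3)*(d - 1)*(d - 5)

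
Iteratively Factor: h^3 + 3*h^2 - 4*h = (h)*(h^2 + 3*h - 4) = h*(h + 4)*(h - 1)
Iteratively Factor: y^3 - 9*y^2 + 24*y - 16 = (y - 4)*(y^2 - 5*y + 4) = (y - 4)^2*(y - 1)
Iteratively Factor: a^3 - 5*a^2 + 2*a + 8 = (a - 2)*(a^2 - 3*a - 4) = (a - 4)*(a - 2)*(a + 1)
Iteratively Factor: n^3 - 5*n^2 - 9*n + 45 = (n + 3)*(n^2 - 8*n + 15) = (n - 3)*(n + 3)*(n - 5)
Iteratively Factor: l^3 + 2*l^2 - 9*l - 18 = (l + 3)*(l^2 - l - 6) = (l - 3)*(l + 3)*(l + 2)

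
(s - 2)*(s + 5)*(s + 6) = s^3 + 9*s^2 + 8*s - 60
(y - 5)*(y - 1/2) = y^2 - 11*y/2 + 5/2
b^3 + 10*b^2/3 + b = b*(b + 1/3)*(b + 3)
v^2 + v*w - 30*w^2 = (v - 5*w)*(v + 6*w)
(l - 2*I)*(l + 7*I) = l^2 + 5*I*l + 14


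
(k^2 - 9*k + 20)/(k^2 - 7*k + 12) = (k - 5)/(k - 3)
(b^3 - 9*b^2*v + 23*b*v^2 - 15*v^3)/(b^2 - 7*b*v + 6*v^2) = (-b^2 + 8*b*v - 15*v^2)/(-b + 6*v)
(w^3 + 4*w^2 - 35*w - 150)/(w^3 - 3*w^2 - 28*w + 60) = (w + 5)/(w - 2)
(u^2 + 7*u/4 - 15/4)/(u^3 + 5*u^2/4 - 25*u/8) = 2*(u + 3)/(u*(2*u + 5))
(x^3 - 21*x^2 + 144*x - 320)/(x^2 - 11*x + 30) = (x^2 - 16*x + 64)/(x - 6)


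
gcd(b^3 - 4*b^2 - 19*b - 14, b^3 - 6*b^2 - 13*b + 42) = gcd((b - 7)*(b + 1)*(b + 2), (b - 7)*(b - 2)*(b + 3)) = b - 7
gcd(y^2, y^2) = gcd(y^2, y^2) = y^2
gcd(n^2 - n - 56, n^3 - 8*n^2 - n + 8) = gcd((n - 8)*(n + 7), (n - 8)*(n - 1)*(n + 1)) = n - 8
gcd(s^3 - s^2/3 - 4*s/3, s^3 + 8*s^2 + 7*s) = s^2 + s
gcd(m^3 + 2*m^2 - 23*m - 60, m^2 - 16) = m + 4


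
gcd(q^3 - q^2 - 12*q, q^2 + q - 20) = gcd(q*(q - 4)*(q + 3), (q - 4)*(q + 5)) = q - 4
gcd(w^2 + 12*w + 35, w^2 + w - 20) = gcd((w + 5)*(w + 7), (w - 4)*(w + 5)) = w + 5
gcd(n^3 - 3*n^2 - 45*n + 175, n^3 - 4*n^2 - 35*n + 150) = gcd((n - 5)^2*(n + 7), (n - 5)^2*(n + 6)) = n^2 - 10*n + 25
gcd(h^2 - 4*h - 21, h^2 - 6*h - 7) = h - 7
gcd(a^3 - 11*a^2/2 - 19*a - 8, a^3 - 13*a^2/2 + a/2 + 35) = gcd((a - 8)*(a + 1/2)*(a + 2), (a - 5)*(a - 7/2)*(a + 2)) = a + 2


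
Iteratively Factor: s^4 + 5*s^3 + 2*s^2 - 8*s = (s + 2)*(s^3 + 3*s^2 - 4*s) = (s + 2)*(s + 4)*(s^2 - s) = s*(s + 2)*(s + 4)*(s - 1)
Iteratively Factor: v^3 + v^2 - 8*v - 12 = (v + 2)*(v^2 - v - 6) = (v + 2)^2*(v - 3)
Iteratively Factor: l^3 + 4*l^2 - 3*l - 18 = (l + 3)*(l^2 + l - 6) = (l + 3)^2*(l - 2)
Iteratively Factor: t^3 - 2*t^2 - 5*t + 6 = (t - 3)*(t^2 + t - 2) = (t - 3)*(t - 1)*(t + 2)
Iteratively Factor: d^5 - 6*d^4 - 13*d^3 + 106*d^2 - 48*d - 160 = (d - 2)*(d^4 - 4*d^3 - 21*d^2 + 64*d + 80) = (d - 5)*(d - 2)*(d^3 + d^2 - 16*d - 16) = (d - 5)*(d - 2)*(d + 1)*(d^2 - 16) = (d - 5)*(d - 2)*(d + 1)*(d + 4)*(d - 4)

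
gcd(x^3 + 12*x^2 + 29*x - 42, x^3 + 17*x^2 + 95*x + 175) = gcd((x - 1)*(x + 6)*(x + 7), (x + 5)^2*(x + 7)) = x + 7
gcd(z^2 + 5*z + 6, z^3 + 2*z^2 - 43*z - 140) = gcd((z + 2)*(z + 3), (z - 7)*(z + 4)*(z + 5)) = 1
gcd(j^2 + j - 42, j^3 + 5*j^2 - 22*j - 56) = j + 7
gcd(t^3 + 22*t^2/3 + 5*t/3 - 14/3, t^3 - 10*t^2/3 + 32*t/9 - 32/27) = t - 2/3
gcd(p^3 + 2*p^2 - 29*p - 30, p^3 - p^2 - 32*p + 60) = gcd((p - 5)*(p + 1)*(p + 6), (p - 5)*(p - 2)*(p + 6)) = p^2 + p - 30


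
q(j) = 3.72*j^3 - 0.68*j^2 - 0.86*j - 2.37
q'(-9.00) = 915.34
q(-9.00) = -2761.59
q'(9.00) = 890.86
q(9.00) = 2646.69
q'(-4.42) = 223.18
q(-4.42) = -333.08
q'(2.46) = 63.33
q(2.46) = 46.78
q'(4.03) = 174.91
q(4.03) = 226.60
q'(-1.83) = 39.00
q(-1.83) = -25.87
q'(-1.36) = 21.63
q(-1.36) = -11.82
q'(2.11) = 45.96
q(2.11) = 27.73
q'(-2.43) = 68.34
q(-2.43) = -57.67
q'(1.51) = 22.53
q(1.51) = 7.59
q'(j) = 11.16*j^2 - 1.36*j - 0.86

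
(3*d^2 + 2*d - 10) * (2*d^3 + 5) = 6*d^5 + 4*d^4 - 20*d^3 + 15*d^2 + 10*d - 50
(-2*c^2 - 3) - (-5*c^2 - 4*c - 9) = 3*c^2 + 4*c + 6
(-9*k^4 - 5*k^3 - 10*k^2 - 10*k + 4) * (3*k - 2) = -27*k^5 + 3*k^4 - 20*k^3 - 10*k^2 + 32*k - 8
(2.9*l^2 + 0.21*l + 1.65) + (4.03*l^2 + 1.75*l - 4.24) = 6.93*l^2 + 1.96*l - 2.59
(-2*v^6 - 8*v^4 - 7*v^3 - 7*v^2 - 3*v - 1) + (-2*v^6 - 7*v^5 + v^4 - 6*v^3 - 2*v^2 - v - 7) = -4*v^6 - 7*v^5 - 7*v^4 - 13*v^3 - 9*v^2 - 4*v - 8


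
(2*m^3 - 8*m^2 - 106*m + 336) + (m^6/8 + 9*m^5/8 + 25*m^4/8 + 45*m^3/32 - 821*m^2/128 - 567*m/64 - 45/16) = m^6/8 + 9*m^5/8 + 25*m^4/8 + 109*m^3/32 - 1845*m^2/128 - 7351*m/64 + 5331/16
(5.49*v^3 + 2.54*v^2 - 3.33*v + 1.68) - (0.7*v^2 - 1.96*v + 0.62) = 5.49*v^3 + 1.84*v^2 - 1.37*v + 1.06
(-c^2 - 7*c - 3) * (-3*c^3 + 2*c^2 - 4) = 3*c^5 + 19*c^4 - 5*c^3 - 2*c^2 + 28*c + 12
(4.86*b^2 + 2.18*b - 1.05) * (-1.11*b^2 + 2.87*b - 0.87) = -5.3946*b^4 + 11.5284*b^3 + 3.1939*b^2 - 4.9101*b + 0.9135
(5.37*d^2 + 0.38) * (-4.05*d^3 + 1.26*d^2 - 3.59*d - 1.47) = -21.7485*d^5 + 6.7662*d^4 - 20.8173*d^3 - 7.4151*d^2 - 1.3642*d - 0.5586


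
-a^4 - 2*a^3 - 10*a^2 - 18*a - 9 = (a - 3*I)*(a + 3*I)*(I*a + I)^2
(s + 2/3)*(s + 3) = s^2 + 11*s/3 + 2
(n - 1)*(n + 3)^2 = n^3 + 5*n^2 + 3*n - 9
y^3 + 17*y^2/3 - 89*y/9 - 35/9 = (y - 5/3)*(y + 1/3)*(y + 7)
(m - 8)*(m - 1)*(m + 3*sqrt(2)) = m^3 - 9*m^2 + 3*sqrt(2)*m^2 - 27*sqrt(2)*m + 8*m + 24*sqrt(2)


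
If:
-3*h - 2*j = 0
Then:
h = -2*j/3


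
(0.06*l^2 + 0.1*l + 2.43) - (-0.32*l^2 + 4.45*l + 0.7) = 0.38*l^2 - 4.35*l + 1.73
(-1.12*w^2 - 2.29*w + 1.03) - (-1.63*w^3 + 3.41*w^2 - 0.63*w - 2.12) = 1.63*w^3 - 4.53*w^2 - 1.66*w + 3.15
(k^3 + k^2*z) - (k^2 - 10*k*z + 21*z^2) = k^3 + k^2*z - k^2 + 10*k*z - 21*z^2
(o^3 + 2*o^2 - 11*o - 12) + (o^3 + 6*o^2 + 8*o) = 2*o^3 + 8*o^2 - 3*o - 12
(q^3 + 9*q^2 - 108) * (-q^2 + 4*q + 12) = -q^5 - 5*q^4 + 48*q^3 + 216*q^2 - 432*q - 1296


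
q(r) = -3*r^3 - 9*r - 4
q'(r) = -9*r^2 - 9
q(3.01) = -112.90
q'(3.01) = -90.54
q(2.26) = -58.97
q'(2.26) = -54.97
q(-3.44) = 149.08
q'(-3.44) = -115.50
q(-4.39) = 289.32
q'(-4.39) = -182.45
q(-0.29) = -1.32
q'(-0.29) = -9.76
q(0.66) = -10.80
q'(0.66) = -12.92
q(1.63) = -31.66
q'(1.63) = -32.91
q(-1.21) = 12.20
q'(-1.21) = -22.18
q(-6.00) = 698.00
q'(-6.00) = -333.00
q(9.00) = -2272.00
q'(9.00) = -738.00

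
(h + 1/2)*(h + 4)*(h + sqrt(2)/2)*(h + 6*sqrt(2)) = h^4 + 9*h^3/2 + 13*sqrt(2)*h^3/2 + 8*h^2 + 117*sqrt(2)*h^2/4 + 13*sqrt(2)*h + 27*h + 12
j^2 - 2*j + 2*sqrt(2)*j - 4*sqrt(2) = (j - 2)*(j + 2*sqrt(2))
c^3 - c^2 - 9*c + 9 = (c - 3)*(c - 1)*(c + 3)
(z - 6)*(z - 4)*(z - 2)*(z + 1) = z^4 - 11*z^3 + 32*z^2 - 4*z - 48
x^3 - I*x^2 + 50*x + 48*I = (x - 8*I)*(x + I)*(x + 6*I)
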